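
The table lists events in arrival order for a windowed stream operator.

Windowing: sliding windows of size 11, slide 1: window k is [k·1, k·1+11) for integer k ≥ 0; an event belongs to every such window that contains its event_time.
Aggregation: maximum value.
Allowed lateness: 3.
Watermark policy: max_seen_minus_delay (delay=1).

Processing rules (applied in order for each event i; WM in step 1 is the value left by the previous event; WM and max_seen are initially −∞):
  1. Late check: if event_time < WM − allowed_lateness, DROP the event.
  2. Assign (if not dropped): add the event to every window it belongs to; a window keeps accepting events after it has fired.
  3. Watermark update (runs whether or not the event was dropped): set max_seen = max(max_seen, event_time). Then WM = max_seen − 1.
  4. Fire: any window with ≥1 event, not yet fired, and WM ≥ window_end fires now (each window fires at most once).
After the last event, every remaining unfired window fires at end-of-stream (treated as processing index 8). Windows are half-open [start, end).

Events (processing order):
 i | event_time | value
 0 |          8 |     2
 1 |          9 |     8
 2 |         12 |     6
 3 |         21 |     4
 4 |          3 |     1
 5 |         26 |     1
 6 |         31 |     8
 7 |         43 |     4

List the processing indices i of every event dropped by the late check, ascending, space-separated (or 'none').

i=0 t=8 v=2: → [8,19),[7,18),[6,17),[5,16),[4,15),[3,14),[2,13),[1,12),[0,11); WM=7
i=1 t=9 v=8: → [9,20),[8,19),[7,18),[6,17),[5,16),[4,15),[3,14),[2,13),[1,12),[0,11); WM=8
i=2 t=12 v=6: → [12,23),[11,22),[10,21),[9,20),[8,19),[7,18),[6,17),[5,16),[4,15),[3,14),[2,13); WM=11; [0,11) fires=8
i=3 t=21 v=4: → [21,32),[20,31),[19,30),[18,29),[17,28),[16,27),[15,26),[14,25),[13,24),[12,23),[11,22); WM=20; [1,12) fires=8 [2,13) fires=8 [3,14) fires=8 [4,15) fires=8 [5,16) fires=8 [6,17) fires=8 [7,18) fires=8 [8,19) fires=8 [9,20) fires=8
i=4 t=3 v=1: DROP (t<20-3); WM=20
i=5 t=26 v=1: → [26,37),[25,36),[24,35),[23,34),[22,33),[21,32),[20,31),[19,30),[18,29),[17,28),[16,27); WM=25; [10,21) fires=6 [11,22) fires=6 [12,23) fires=6 [13,24) fires=4 [14,25) fires=4
i=6 t=31 v=8: → [31,42),[30,41),[29,40),[28,39),[27,38),[26,37),[25,36),[24,35),[23,34),[22,33),[21,32); WM=30; [15,26) fires=4 [16,27) fires=4 [17,28) fires=4 [18,29) fires=4 [19,30) fires=4
i=7 t=43 v=4: → [43,54),[42,53),[41,52),[40,51),[39,50),[38,49),[37,48),[36,47),[35,46),[34,45),[33,44); WM=42; [20,31) fires=4 [21,32) fires=8 [22,33) fires=8 [23,34) fires=8 [24,35) fires=8 [25,36) fires=8 [26,37) fires=8 [27,38) fires=8 [28,39) fires=8 [29,40) fires=8 [30,41) fires=8 [31,42) fires=8

4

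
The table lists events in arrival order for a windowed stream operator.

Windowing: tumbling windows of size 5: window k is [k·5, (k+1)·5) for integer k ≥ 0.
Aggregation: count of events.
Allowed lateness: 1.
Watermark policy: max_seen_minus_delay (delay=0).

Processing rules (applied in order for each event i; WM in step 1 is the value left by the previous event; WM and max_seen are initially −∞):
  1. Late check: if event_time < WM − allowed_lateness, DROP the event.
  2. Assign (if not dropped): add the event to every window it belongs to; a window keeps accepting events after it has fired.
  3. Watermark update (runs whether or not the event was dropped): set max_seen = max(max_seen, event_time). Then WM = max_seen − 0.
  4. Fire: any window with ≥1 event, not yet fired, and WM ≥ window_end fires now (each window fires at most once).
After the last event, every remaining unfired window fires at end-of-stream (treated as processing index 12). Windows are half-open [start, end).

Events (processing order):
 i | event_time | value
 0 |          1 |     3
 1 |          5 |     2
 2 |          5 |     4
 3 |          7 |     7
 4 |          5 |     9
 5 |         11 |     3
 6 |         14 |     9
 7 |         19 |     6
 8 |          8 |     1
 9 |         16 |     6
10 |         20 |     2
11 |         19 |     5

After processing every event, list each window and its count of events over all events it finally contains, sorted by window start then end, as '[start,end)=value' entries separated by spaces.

i=0 t=1 v=3: → [0,5); WM=1
i=1 t=5 v=2: → [5,10); WM=5; [0,5) fires=1
i=2 t=5 v=4: → [5,10); WM=5
i=3 t=7 v=7: → [5,10); WM=7
i=4 t=5 v=9: DROP (t<7-1); WM=7
i=5 t=11 v=3: → [10,15); WM=11; [5,10) fires=3
i=6 t=14 v=9: → [10,15); WM=14
i=7 t=19 v=6: → [15,20); WM=19; [10,15) fires=2
i=8 t=8 v=1: DROP (t<19-1); WM=19
i=9 t=16 v=6: DROP (t<19-1); WM=19
i=10 t=20 v=2: → [20,25); WM=20; [15,20) fires=1
i=11 t=19 v=5: → [15,20); WM=20

[0,5)=1 [5,10)=3 [10,15)=2 [15,20)=2 [20,25)=1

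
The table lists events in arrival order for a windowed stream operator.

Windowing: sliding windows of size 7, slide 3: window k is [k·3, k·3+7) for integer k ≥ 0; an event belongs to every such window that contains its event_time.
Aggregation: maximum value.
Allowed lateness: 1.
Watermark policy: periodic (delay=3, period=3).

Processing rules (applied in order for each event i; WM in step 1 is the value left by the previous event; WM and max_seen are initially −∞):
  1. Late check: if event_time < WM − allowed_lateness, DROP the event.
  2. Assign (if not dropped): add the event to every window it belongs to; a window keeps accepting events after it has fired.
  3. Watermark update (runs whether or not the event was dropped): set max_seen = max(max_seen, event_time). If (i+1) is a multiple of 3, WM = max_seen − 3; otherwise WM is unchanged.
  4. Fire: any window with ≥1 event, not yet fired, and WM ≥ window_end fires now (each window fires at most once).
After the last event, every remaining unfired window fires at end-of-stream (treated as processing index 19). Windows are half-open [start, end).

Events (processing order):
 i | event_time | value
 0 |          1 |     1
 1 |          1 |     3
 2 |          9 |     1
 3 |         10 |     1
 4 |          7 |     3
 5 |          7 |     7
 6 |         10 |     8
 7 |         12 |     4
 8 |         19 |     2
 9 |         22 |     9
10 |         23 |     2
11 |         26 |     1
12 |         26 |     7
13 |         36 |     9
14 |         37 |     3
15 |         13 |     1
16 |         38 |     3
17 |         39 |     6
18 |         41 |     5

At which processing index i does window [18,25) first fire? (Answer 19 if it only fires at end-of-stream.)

14

i=0 t=1 v=1: → [0,7); WM=−∞
i=1 t=1 v=3: → [0,7); WM=−∞
i=2 t=9 v=1: → [9,16),[6,13),[3,10); WM=6
i=3 t=10 v=1: → [9,16),[6,13); WM=6
i=4 t=7 v=3: → [6,13),[3,10); WM=6
i=5 t=7 v=7: → [6,13),[3,10); WM=7; [0,7) fires=3
i=6 t=10 v=8: → [9,16),[6,13); WM=7
i=7 t=12 v=4: → [12,19),[9,16),[6,13); WM=7
i=8 t=19 v=2: → [18,25),[15,22); WM=16; [3,10) fires=7 [6,13) fires=8 [9,16) fires=8
i=9 t=22 v=9: → [21,28),[18,25); WM=16
i=10 t=23 v=2: → [21,28),[18,25); WM=16
i=11 t=26 v=1: → [24,31),[21,28); WM=23; [12,19) fires=4 [15,22) fires=2
i=12 t=26 v=7: → [24,31),[21,28); WM=23
i=13 t=36 v=9: → [36,43),[33,40),[30,37); WM=23
i=14 t=37 v=3: → [36,43),[33,40); WM=34; [18,25) fires=9 [21,28) fires=9 [24,31) fires=7
i=15 t=13 v=1: DROP (t<34-1); WM=34
i=16 t=38 v=3: → [36,43),[33,40); WM=34
i=17 t=39 v=6: → [39,46),[36,43),[33,40); WM=36
i=18 t=41 v=5: → [39,46),[36,43); WM=36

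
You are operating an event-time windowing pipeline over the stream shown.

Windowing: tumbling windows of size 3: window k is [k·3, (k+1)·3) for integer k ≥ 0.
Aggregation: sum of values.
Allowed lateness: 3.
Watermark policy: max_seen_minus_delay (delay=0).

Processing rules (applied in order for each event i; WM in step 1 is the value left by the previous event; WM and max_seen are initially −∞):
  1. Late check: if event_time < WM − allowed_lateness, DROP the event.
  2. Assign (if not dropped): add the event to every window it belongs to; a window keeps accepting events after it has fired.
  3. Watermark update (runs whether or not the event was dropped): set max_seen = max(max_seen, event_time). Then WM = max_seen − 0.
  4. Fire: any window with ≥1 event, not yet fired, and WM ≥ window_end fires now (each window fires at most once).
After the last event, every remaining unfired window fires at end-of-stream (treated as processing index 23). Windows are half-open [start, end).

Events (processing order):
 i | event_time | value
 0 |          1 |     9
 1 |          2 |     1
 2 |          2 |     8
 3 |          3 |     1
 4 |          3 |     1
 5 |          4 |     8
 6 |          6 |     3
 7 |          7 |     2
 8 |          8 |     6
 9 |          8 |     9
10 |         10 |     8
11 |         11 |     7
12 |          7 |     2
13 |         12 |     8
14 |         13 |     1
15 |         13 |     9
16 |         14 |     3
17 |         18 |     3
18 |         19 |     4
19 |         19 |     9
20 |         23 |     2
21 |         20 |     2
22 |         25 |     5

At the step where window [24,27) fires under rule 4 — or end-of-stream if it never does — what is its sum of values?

5

i=0 t=1 v=9: → [0,3); WM=1
i=1 t=2 v=1: → [0,3); WM=2
i=2 t=2 v=8: → [0,3); WM=2
i=3 t=3 v=1: → [3,6); WM=3; [0,3) fires=18
i=4 t=3 v=1: → [3,6); WM=3
i=5 t=4 v=8: → [3,6); WM=4
i=6 t=6 v=3: → [6,9); WM=6; [3,6) fires=10
i=7 t=7 v=2: → [6,9); WM=7
i=8 t=8 v=6: → [6,9); WM=8
i=9 t=8 v=9: → [6,9); WM=8
i=10 t=10 v=8: → [9,12); WM=10; [6,9) fires=20
i=11 t=11 v=7: → [9,12); WM=11
i=12 t=7 v=2: DROP (t<11-3); WM=11
i=13 t=12 v=8: → [12,15); WM=12; [9,12) fires=15
i=14 t=13 v=1: → [12,15); WM=13
i=15 t=13 v=9: → [12,15); WM=13
i=16 t=14 v=3: → [12,15); WM=14
i=17 t=18 v=3: → [18,21); WM=18; [12,15) fires=21
i=18 t=19 v=4: → [18,21); WM=19
i=19 t=19 v=9: → [18,21); WM=19
i=20 t=23 v=2: → [21,24); WM=23; [18,21) fires=16
i=21 t=20 v=2: → [18,21); WM=23
i=22 t=25 v=5: → [24,27); WM=25; [21,24) fires=2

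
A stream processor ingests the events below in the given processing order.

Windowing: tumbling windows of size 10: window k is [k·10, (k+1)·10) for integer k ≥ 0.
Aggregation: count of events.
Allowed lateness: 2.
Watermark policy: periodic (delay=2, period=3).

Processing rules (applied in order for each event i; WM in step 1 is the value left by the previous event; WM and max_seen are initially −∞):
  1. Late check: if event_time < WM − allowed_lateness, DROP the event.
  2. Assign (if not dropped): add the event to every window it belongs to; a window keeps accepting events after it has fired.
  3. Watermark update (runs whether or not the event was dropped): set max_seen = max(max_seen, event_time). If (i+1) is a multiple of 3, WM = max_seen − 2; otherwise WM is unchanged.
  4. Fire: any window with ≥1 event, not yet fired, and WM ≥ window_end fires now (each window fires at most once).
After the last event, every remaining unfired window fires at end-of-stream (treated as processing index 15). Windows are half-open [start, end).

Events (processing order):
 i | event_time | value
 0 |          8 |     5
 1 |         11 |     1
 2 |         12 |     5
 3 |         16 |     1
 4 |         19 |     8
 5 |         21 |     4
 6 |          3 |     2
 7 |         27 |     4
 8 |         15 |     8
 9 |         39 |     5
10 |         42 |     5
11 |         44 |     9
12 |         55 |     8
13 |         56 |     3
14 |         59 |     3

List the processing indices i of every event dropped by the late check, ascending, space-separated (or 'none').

i=0 t=8 v=5: → [0,10); WM=−∞
i=1 t=11 v=1: → [10,20); WM=−∞
i=2 t=12 v=5: → [10,20); WM=10; [0,10) fires=1
i=3 t=16 v=1: → [10,20); WM=10
i=4 t=19 v=8: → [10,20); WM=10
i=5 t=21 v=4: → [20,30); WM=19
i=6 t=3 v=2: DROP (t<19-2); WM=19
i=7 t=27 v=4: → [20,30); WM=19
i=8 t=15 v=8: DROP (t<19-2); WM=25; [10,20) fires=4
i=9 t=39 v=5: → [30,40); WM=25
i=10 t=42 v=5: → [40,50); WM=25
i=11 t=44 v=9: → [40,50); WM=42; [20,30) fires=2 [30,40) fires=1
i=12 t=55 v=8: → [50,60); WM=42
i=13 t=56 v=3: → [50,60); WM=42
i=14 t=59 v=3: → [50,60); WM=57; [40,50) fires=2

6 8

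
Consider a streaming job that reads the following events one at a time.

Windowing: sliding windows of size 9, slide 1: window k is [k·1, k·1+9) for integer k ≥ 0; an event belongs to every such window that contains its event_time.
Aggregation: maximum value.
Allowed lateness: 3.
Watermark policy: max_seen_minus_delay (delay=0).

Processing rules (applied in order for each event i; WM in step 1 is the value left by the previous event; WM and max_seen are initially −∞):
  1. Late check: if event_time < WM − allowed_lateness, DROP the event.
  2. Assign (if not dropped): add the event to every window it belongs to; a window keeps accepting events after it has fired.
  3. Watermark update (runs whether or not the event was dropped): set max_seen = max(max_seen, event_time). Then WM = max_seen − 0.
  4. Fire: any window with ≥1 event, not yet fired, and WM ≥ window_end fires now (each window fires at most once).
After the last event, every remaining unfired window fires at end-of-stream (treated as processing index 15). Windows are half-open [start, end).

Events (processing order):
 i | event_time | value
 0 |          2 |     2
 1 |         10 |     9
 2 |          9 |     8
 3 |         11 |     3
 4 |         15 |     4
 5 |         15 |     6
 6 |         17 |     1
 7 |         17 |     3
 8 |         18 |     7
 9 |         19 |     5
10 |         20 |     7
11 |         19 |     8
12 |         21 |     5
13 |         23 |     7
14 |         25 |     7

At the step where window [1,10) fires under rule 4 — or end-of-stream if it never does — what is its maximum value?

i=0 t=2 v=2: → [2,11),[1,10),[0,9); WM=2
i=1 t=10 v=9: → [10,19),[9,18),[8,17),[7,16),[6,15),[5,14),[4,13),[3,12),[2,11); WM=10; [0,9) fires=2 [1,10) fires=2
i=2 t=9 v=8: → [9,18),[8,17),[7,16),[6,15),[5,14),[4,13),[3,12),[2,11),[1,10); WM=10
i=3 t=11 v=3: → [11,20),[10,19),[9,18),[8,17),[7,16),[6,15),[5,14),[4,13),[3,12); WM=11; [2,11) fires=9
i=4 t=15 v=4: → [15,24),[14,23),[13,22),[12,21),[11,20),[10,19),[9,18),[8,17),[7,16); WM=15; [3,12) fires=9 [4,13) fires=9 [5,14) fires=9 [6,15) fires=9
i=5 t=15 v=6: → [15,24),[14,23),[13,22),[12,21),[11,20),[10,19),[9,18),[8,17),[7,16); WM=15
i=6 t=17 v=1: → [17,26),[16,25),[15,24),[14,23),[13,22),[12,21),[11,20),[10,19),[9,18); WM=17; [7,16) fires=9 [8,17) fires=9
i=7 t=17 v=3: → [17,26),[16,25),[15,24),[14,23),[13,22),[12,21),[11,20),[10,19),[9,18); WM=17
i=8 t=18 v=7: → [18,27),[17,26),[16,25),[15,24),[14,23),[13,22),[12,21),[11,20),[10,19); WM=18; [9,18) fires=9
i=9 t=19 v=5: → [19,28),[18,27),[17,26),[16,25),[15,24),[14,23),[13,22),[12,21),[11,20); WM=19; [10,19) fires=9
i=10 t=20 v=7: → [20,29),[19,28),[18,27),[17,26),[16,25),[15,24),[14,23),[13,22),[12,21); WM=20; [11,20) fires=7
i=11 t=19 v=8: → [19,28),[18,27),[17,26),[16,25),[15,24),[14,23),[13,22),[12,21),[11,20); WM=20
i=12 t=21 v=5: → [21,30),[20,29),[19,28),[18,27),[17,26),[16,25),[15,24),[14,23),[13,22); WM=21; [12,21) fires=8
i=13 t=23 v=7: → [23,32),[22,31),[21,30),[20,29),[19,28),[18,27),[17,26),[16,25),[15,24); WM=23; [13,22) fires=8 [14,23) fires=8
i=14 t=25 v=7: → [25,34),[24,33),[23,32),[22,31),[21,30),[20,29),[19,28),[18,27),[17,26); WM=25; [15,24) fires=8 [16,25) fires=8

2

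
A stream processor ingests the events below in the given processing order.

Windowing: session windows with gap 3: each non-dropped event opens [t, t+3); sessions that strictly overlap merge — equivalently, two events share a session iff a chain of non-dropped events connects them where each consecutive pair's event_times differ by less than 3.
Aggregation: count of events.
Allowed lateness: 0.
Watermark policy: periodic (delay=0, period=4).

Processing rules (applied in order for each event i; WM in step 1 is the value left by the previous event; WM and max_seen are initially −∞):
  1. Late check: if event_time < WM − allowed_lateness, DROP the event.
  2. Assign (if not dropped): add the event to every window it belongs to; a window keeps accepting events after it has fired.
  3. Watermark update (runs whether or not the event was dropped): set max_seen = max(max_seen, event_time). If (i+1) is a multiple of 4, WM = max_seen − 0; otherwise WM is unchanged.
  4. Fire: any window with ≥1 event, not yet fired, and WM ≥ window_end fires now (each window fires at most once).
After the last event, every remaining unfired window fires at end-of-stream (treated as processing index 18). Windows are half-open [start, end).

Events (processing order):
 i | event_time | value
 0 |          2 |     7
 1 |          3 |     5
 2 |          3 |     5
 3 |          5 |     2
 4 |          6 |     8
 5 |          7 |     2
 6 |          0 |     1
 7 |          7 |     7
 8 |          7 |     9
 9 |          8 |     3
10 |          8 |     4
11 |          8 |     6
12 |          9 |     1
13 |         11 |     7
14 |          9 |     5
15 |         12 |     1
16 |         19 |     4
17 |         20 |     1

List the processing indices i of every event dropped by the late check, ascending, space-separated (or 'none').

i=0 t=2 v=7: → [2,5); WM=−∞
i=1 t=3 v=5: → [2,6); WM=−∞
i=2 t=3 v=5: → [2,6); WM=−∞
i=3 t=5 v=2: → [2,8); WM=5
i=4 t=6 v=8: → [2,9); WM=5
i=5 t=7 v=2: → [2,10); WM=5
i=6 t=0 v=1: DROP (t<5-0); WM=5
i=7 t=7 v=7: → [2,10); WM=7
i=8 t=7 v=9: → [2,10); WM=7
i=9 t=8 v=3: → [2,11); WM=7
i=10 t=8 v=4: → [2,11); WM=7
i=11 t=8 v=6: → [2,11); WM=8
i=12 t=9 v=1: → [2,12); WM=8
i=13 t=11 v=7: → [2,14); WM=8
i=14 t=9 v=5: → [2,14); WM=8
i=15 t=12 v=1: → [2,15); WM=12
i=16 t=19 v=4: → [19,22); WM=12
i=17 t=20 v=1: → [19,23); WM=12

6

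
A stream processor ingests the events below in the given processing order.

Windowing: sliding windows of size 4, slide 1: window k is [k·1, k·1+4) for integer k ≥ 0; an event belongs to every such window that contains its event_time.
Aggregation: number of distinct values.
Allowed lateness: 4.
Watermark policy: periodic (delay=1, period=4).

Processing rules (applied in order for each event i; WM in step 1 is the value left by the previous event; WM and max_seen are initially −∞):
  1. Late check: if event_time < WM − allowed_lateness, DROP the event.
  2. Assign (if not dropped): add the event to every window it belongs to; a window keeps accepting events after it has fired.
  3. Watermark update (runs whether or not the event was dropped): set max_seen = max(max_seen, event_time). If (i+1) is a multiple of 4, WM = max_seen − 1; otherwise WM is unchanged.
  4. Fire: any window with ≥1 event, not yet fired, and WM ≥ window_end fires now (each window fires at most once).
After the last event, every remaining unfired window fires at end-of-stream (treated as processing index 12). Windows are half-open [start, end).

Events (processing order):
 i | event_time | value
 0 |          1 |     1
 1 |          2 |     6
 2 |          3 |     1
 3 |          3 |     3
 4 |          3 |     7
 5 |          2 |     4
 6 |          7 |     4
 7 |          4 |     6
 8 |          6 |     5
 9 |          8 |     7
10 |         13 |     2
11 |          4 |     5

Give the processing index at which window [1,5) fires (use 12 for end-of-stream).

i=0 t=1 v=1: → [1,5),[0,4); WM=−∞
i=1 t=2 v=6: → [2,6),[1,5),[0,4); WM=−∞
i=2 t=3 v=1: → [3,7),[2,6),[1,5),[0,4); WM=−∞
i=3 t=3 v=3: → [3,7),[2,6),[1,5),[0,4); WM=2
i=4 t=3 v=7: → [3,7),[2,6),[1,5),[0,4); WM=2
i=5 t=2 v=4: → [2,6),[1,5),[0,4); WM=2
i=6 t=7 v=4: → [7,11),[6,10),[5,9),[4,8); WM=2
i=7 t=4 v=6: → [4,8),[3,7),[2,6),[1,5); WM=6; [0,4) fires=5 [1,5) fires=5 [2,6) fires=5
i=8 t=6 v=5: → [6,10),[5,9),[4,8),[3,7); WM=6
i=9 t=8 v=7: → [8,12),[7,11),[6,10),[5,9); WM=6
i=10 t=13 v=2: → [13,17),[12,16),[11,15),[10,14); WM=6
i=11 t=4 v=5: → [4,8),[3,7),[2,6),[1,5); WM=12; [3,7) fires=5 [4,8) fires=3 [5,9) fires=3 [6,10) fires=3 [7,11) fires=2 [8,12) fires=1

7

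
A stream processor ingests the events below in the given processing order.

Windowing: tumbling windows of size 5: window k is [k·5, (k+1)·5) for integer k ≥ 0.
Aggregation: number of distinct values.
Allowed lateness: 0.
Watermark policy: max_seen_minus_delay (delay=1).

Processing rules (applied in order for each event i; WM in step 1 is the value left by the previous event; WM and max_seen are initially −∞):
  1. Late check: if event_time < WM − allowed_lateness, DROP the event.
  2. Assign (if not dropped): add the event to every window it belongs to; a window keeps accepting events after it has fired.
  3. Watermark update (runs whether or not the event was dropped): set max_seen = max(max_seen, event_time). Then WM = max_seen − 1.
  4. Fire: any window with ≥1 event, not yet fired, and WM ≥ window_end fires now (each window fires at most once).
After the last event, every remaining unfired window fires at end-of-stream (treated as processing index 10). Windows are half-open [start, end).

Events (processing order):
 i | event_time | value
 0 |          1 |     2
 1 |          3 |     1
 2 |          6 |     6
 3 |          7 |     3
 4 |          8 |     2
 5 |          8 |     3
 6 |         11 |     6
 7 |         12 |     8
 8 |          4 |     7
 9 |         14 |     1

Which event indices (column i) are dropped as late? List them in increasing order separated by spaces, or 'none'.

i=0 t=1 v=2: → [0,5); WM=0
i=1 t=3 v=1: → [0,5); WM=2
i=2 t=6 v=6: → [5,10); WM=5; [0,5) fires=2
i=3 t=7 v=3: → [5,10); WM=6
i=4 t=8 v=2: → [5,10); WM=7
i=5 t=8 v=3: → [5,10); WM=7
i=6 t=11 v=6: → [10,15); WM=10; [5,10) fires=3
i=7 t=12 v=8: → [10,15); WM=11
i=8 t=4 v=7: DROP (t<11-0); WM=11
i=9 t=14 v=1: → [10,15); WM=13

8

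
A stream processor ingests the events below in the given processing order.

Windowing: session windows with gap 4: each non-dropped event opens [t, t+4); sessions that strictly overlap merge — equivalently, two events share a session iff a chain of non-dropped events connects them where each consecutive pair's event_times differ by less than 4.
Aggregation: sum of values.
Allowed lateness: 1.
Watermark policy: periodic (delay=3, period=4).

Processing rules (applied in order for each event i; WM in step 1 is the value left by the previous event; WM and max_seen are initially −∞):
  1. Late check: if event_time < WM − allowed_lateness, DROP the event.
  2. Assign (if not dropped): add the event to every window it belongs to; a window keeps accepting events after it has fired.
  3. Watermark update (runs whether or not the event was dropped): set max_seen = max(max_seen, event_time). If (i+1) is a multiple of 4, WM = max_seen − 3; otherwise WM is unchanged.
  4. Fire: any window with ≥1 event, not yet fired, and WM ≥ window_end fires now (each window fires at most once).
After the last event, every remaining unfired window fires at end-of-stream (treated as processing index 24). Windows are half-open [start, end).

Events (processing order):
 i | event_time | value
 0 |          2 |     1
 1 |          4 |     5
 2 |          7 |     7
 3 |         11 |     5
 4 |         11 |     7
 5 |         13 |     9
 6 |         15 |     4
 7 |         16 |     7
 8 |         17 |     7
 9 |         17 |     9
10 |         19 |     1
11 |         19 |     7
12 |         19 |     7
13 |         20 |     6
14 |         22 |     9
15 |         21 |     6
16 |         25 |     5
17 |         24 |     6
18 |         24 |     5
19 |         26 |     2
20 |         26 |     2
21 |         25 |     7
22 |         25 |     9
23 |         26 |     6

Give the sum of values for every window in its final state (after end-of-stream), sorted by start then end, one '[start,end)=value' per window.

[2,11)=13 [11,30)=126

i=0 t=2 v=1: → [2,6); WM=−∞
i=1 t=4 v=5: → [2,8); WM=−∞
i=2 t=7 v=7: → [2,11); WM=−∞
i=3 t=11 v=5: → [11,15); WM=8
i=4 t=11 v=7: → [11,15); WM=8
i=5 t=13 v=9: → [11,17); WM=8
i=6 t=15 v=4: → [11,19); WM=8
i=7 t=16 v=7: → [11,20); WM=13
i=8 t=17 v=7: → [11,21); WM=13
i=9 t=17 v=9: → [11,21); WM=13
i=10 t=19 v=1: → [11,23); WM=13
i=11 t=19 v=7: → [11,23); WM=16
i=12 t=19 v=7: → [11,23); WM=16
i=13 t=20 v=6: → [11,24); WM=16
i=14 t=22 v=9: → [11,26); WM=16
i=15 t=21 v=6: → [11,26); WM=19
i=16 t=25 v=5: → [11,29); WM=19
i=17 t=24 v=6: → [11,29); WM=19
i=18 t=24 v=5: → [11,29); WM=19
i=19 t=26 v=2: → [11,30); WM=23
i=20 t=26 v=2: → [11,30); WM=23
i=21 t=25 v=7: → [11,30); WM=23
i=22 t=25 v=9: → [11,30); WM=23
i=23 t=26 v=6: → [11,30); WM=23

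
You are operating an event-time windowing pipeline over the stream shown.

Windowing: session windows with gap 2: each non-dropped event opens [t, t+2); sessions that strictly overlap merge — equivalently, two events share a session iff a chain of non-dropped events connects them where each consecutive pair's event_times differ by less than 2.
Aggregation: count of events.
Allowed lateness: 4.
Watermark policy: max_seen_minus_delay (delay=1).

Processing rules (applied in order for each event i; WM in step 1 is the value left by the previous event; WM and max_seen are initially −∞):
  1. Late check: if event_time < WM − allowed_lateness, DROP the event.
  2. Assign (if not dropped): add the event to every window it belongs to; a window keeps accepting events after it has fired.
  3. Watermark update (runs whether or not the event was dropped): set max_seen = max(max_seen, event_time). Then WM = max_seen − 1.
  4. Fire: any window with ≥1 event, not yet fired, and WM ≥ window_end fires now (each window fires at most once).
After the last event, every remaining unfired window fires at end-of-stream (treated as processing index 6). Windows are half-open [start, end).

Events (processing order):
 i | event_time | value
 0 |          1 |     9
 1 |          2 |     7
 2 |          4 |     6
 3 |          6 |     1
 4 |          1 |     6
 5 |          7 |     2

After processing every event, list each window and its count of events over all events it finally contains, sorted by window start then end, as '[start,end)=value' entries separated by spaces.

[1,4)=3 [4,6)=1 [6,9)=2

i=0 t=1 v=9: → [1,3); WM=0
i=1 t=2 v=7: → [1,4); WM=1
i=2 t=4 v=6: → [4,6); WM=3
i=3 t=6 v=1: → [6,8); WM=5
i=4 t=1 v=6: → [1,4); WM=5
i=5 t=7 v=2: → [6,9); WM=6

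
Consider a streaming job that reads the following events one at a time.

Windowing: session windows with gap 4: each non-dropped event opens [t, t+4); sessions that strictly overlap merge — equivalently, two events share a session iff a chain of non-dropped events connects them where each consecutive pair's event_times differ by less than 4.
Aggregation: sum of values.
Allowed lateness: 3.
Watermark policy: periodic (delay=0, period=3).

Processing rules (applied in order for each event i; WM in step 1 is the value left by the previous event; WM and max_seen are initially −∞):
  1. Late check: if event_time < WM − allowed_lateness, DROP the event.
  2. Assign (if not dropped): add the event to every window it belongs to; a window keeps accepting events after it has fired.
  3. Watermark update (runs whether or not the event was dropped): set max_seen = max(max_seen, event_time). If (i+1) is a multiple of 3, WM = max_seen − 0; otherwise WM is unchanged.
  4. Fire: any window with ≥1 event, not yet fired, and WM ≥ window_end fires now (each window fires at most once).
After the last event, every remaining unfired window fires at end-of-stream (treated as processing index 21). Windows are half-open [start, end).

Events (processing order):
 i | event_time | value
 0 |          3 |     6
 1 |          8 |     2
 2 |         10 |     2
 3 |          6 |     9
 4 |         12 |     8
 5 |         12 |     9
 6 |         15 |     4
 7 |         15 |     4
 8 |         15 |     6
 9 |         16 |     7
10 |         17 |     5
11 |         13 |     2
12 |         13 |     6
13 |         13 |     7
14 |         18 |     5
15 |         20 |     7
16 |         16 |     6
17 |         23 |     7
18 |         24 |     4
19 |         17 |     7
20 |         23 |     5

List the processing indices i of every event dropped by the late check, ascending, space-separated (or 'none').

3 12 13 19

i=0 t=3 v=6: → [3,7); WM=−∞
i=1 t=8 v=2: → [8,12); WM=−∞
i=2 t=10 v=2: → [8,14); WM=10
i=3 t=6 v=9: DROP (t<10-3); WM=10
i=4 t=12 v=8: → [8,16); WM=10
i=5 t=12 v=9: → [8,16); WM=12
i=6 t=15 v=4: → [8,19); WM=12
i=7 t=15 v=4: → [8,19); WM=12
i=8 t=15 v=6: → [8,19); WM=15
i=9 t=16 v=7: → [8,20); WM=15
i=10 t=17 v=5: → [8,21); WM=15
i=11 t=13 v=2: → [8,21); WM=17
i=12 t=13 v=6: DROP (t<17-3); WM=17
i=13 t=13 v=7: DROP (t<17-3); WM=17
i=14 t=18 v=5: → [8,22); WM=18
i=15 t=20 v=7: → [8,24); WM=18
i=16 t=16 v=6: → [8,24); WM=18
i=17 t=23 v=7: → [8,27); WM=23
i=18 t=24 v=4: → [8,28); WM=23
i=19 t=17 v=7: DROP (t<23-3); WM=23
i=20 t=23 v=5: → [8,28); WM=24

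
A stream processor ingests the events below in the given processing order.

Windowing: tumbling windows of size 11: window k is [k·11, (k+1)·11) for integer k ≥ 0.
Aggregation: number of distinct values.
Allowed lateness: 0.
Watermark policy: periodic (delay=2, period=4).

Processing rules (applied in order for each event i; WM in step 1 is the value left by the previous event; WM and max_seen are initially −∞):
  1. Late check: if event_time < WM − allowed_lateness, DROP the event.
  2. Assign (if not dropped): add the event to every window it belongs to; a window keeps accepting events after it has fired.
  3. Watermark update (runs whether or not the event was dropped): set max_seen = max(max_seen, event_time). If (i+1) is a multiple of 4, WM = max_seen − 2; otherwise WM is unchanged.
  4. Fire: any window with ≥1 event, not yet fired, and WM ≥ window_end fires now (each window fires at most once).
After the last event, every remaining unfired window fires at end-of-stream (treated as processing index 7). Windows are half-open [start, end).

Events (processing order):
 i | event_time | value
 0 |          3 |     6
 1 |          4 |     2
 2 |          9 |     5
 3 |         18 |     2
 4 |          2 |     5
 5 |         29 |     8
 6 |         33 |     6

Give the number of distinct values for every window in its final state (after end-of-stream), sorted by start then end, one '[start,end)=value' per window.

i=0 t=3 v=6: → [0,11); WM=−∞
i=1 t=4 v=2: → [0,11); WM=−∞
i=2 t=9 v=5: → [0,11); WM=−∞
i=3 t=18 v=2: → [11,22); WM=16; [0,11) fires=3
i=4 t=2 v=5: DROP (t<16-0); WM=16
i=5 t=29 v=8: → [22,33); WM=16
i=6 t=33 v=6: → [33,44); WM=16

[0,11)=3 [11,22)=1 [22,33)=1 [33,44)=1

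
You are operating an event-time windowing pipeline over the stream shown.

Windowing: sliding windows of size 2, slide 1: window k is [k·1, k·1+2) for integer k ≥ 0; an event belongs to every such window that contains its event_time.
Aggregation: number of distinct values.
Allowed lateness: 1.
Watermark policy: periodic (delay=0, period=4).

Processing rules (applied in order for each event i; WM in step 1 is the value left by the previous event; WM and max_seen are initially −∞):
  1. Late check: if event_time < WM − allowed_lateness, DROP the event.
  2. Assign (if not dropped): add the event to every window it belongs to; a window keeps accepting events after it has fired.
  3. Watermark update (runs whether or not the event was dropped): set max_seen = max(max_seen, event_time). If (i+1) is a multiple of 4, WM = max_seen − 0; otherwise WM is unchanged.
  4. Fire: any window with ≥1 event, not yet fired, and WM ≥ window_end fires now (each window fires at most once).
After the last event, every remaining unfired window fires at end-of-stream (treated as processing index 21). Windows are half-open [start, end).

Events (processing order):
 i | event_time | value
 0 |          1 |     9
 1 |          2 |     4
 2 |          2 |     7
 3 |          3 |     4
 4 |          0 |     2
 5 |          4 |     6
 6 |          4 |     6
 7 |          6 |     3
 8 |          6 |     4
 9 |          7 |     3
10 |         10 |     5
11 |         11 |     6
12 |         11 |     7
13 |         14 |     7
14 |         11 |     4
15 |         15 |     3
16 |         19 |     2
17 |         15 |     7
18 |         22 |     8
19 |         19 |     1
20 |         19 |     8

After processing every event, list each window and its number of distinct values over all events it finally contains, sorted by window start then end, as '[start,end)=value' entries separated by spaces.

[0,2)=1 [1,3)=3 [2,4)=2 [3,5)=2 [4,6)=1 [5,7)=2 [6,8)=2 [7,9)=1 [9,11)=1 [10,12)=4 [11,13)=3 [13,15)=1 [14,16)=2 [15,17)=2 [18,20)=2 [19,21)=2 [21,23)=1 [22,24)=1

i=0 t=1 v=9: → [1,3),[0,2); WM=−∞
i=1 t=2 v=4: → [2,4),[1,3); WM=−∞
i=2 t=2 v=7: → [2,4),[1,3); WM=−∞
i=3 t=3 v=4: → [3,5),[2,4); WM=3; [0,2) fires=1 [1,3) fires=3
i=4 t=0 v=2: DROP (t<3-1); WM=3
i=5 t=4 v=6: → [4,6),[3,5); WM=3
i=6 t=4 v=6: → [4,6),[3,5); WM=3
i=7 t=6 v=3: → [6,8),[5,7); WM=6; [2,4) fires=2 [3,5) fires=2 [4,6) fires=1
i=8 t=6 v=4: → [6,8),[5,7); WM=6
i=9 t=7 v=3: → [7,9),[6,8); WM=6
i=10 t=10 v=5: → [10,12),[9,11); WM=6
i=11 t=11 v=6: → [11,13),[10,12); WM=11; [5,7) fires=2 [6,8) fires=2 [7,9) fires=1 [9,11) fires=1
i=12 t=11 v=7: → [11,13),[10,12); WM=11
i=13 t=14 v=7: → [14,16),[13,15); WM=11
i=14 t=11 v=4: → [11,13),[10,12); WM=11
i=15 t=15 v=3: → [15,17),[14,16); WM=15; [10,12) fires=4 [11,13) fires=3 [13,15) fires=1
i=16 t=19 v=2: → [19,21),[18,20); WM=15
i=17 t=15 v=7: → [15,17),[14,16); WM=15
i=18 t=22 v=8: → [22,24),[21,23); WM=15
i=19 t=19 v=1: → [19,21),[18,20); WM=22; [14,16) fires=2 [15,17) fires=2 [18,20) fires=2 [19,21) fires=2
i=20 t=19 v=8: DROP (t<22-1); WM=22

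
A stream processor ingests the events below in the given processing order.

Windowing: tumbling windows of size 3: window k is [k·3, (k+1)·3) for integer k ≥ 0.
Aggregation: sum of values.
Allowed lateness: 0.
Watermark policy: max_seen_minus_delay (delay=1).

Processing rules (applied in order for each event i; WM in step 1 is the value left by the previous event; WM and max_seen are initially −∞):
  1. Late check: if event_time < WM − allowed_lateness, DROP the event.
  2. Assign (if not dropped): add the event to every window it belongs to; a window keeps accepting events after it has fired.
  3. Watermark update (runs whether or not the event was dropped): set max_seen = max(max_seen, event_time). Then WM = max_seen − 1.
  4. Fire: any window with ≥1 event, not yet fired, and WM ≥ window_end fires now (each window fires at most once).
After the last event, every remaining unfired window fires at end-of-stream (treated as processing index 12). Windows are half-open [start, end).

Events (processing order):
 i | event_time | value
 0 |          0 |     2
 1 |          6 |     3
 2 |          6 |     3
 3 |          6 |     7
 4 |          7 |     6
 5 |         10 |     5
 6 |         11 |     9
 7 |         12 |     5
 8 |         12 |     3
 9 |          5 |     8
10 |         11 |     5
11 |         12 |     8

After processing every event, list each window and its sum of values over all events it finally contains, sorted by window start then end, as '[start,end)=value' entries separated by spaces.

i=0 t=0 v=2: → [0,3); WM=-1
i=1 t=6 v=3: → [6,9); WM=5; [0,3) fires=2
i=2 t=6 v=3: → [6,9); WM=5
i=3 t=6 v=7: → [6,9); WM=5
i=4 t=7 v=6: → [6,9); WM=6
i=5 t=10 v=5: → [9,12); WM=9; [6,9) fires=19
i=6 t=11 v=9: → [9,12); WM=10
i=7 t=12 v=5: → [12,15); WM=11
i=8 t=12 v=3: → [12,15); WM=11
i=9 t=5 v=8: DROP (t<11-0); WM=11
i=10 t=11 v=5: → [9,12); WM=11
i=11 t=12 v=8: → [12,15); WM=11

[0,3)=2 [6,9)=19 [9,12)=19 [12,15)=16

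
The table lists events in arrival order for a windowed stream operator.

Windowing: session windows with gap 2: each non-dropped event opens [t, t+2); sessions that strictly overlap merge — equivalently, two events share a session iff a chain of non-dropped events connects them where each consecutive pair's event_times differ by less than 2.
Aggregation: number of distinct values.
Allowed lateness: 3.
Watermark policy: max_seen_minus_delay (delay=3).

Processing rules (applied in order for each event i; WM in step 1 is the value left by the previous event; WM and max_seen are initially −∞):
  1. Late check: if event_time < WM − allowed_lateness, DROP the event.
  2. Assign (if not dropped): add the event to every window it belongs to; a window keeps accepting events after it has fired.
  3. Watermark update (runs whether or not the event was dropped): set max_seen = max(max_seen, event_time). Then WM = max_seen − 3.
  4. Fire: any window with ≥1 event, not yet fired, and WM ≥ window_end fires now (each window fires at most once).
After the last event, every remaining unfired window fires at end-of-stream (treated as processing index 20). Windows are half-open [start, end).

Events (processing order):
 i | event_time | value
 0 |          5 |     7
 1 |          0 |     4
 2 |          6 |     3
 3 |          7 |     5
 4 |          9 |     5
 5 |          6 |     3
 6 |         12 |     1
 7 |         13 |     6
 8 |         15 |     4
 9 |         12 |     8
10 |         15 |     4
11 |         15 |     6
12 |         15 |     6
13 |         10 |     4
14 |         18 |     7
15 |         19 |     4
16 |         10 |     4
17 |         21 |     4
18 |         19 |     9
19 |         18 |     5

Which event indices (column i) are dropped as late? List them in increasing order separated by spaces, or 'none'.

i=0 t=5 v=7: → [5,7); WM=2
i=1 t=0 v=4: → [0,2); WM=2
i=2 t=6 v=3: → [5,8); WM=3
i=3 t=7 v=5: → [5,9); WM=4
i=4 t=9 v=5: → [9,11); WM=6
i=5 t=6 v=3: → [5,9); WM=6
i=6 t=12 v=1: → [12,14); WM=9
i=7 t=13 v=6: → [12,15); WM=10
i=8 t=15 v=4: → [15,17); WM=12
i=9 t=12 v=8: → [12,15); WM=12
i=10 t=15 v=4: → [15,17); WM=12
i=11 t=15 v=6: → [15,17); WM=12
i=12 t=15 v=6: → [15,17); WM=12
i=13 t=10 v=4: → [9,12); WM=12
i=14 t=18 v=7: → [18,20); WM=15
i=15 t=19 v=4: → [18,21); WM=16
i=16 t=10 v=4: DROP (t<16-3); WM=16
i=17 t=21 v=4: → [21,23); WM=18
i=18 t=19 v=9: → [18,21); WM=18
i=19 t=18 v=5: → [18,21); WM=18

16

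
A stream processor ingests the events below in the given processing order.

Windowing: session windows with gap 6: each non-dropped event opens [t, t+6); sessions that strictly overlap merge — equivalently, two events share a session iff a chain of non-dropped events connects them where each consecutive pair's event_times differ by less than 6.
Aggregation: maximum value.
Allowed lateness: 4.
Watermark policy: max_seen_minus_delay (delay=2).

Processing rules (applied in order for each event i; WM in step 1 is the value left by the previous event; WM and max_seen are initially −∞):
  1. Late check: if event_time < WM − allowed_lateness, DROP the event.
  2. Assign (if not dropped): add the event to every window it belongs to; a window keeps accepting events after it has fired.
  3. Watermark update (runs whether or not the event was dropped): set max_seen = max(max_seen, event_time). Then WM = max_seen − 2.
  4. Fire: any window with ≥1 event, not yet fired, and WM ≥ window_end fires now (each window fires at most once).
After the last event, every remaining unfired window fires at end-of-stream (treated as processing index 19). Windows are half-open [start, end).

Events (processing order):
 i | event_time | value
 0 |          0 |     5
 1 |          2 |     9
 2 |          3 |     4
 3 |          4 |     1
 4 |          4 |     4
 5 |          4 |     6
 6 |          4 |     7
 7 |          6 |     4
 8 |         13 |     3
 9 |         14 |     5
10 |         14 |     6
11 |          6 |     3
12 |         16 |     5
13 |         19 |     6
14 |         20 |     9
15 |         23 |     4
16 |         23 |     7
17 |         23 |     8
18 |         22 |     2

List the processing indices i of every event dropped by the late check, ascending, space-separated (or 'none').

i=0 t=0 v=5: → [0,6); WM=-2
i=1 t=2 v=9: → [0,8); WM=0
i=2 t=3 v=4: → [0,9); WM=1
i=3 t=4 v=1: → [0,10); WM=2
i=4 t=4 v=4: → [0,10); WM=2
i=5 t=4 v=6: → [0,10); WM=2
i=6 t=4 v=7: → [0,10); WM=2
i=7 t=6 v=4: → [0,12); WM=4
i=8 t=13 v=3: → [13,19); WM=11
i=9 t=14 v=5: → [13,20); WM=12
i=10 t=14 v=6: → [13,20); WM=12
i=11 t=6 v=3: DROP (t<12-4); WM=12
i=12 t=16 v=5: → [13,22); WM=14
i=13 t=19 v=6: → [13,25); WM=17
i=14 t=20 v=9: → [13,26); WM=18
i=15 t=23 v=4: → [13,29); WM=21
i=16 t=23 v=7: → [13,29); WM=21
i=17 t=23 v=8: → [13,29); WM=21
i=18 t=22 v=2: → [13,29); WM=21

11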